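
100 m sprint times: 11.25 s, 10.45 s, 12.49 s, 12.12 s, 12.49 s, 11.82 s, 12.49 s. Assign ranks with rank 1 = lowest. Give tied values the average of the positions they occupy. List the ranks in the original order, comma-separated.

2, 1, 6, 4, 6, 3, 6

Sorted (ascending): 10.45, 11.25, 11.82, 12.12, 12.49, 12.49, 12.49
The 3 values of 12.49 occupy positions 5–7 → average rank 6.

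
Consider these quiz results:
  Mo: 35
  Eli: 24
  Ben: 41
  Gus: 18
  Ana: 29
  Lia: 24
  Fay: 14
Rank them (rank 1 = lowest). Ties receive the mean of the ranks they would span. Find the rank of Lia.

3.5

Sorted (ascending): 14, 18, 24, 24, 29, 35, 41
The 2 values of 24 occupy positions 3–4 → average rank (3+4)/2 = 3.5.
Lia has value 24 → rank 3.5.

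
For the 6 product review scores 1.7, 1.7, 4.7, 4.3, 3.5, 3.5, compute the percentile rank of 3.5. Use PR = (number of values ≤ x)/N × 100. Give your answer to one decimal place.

N = 6.
Strictly below 3.5: 2. Equal to 3.5: 2.
PR = 4/6 × 100 = 66.7

66.7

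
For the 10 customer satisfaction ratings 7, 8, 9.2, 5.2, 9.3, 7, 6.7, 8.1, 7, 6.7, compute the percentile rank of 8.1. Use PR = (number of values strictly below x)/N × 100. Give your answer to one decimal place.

N = 10.
Strictly below 8.1: 7. Equal to 8.1: 1.
PR = 7/10 × 100 = 70.0

70.0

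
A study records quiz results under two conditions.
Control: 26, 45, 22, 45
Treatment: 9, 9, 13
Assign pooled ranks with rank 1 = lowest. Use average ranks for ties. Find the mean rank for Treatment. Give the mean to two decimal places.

Sorted (ascending): 9, 9, 13, 22, 26, 45, 45
The 2 values of 9 occupy positions 1–2 → average rank (1+2)/2 = 1.5.
The 2 values of 45 occupy positions 6–7 → average rank (6+7)/2 = 6.5.
Treatment values → pooled ranks: 9→1.5, 9→1.5, 13→3
Mean rank = (1.5 + 1.5 + 3) / 3 = 2.00

2.00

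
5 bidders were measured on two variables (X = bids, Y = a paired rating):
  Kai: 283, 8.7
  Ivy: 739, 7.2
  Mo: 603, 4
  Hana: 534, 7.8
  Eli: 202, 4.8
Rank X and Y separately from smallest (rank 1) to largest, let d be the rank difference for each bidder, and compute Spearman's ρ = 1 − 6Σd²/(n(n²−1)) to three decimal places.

-0.200

Ranks of variable 1: 2, 5, 4, 3, 1
Ranks of variable 2: 5, 3, 1, 4, 2
d = r₁ − r₂: -3, 2, 3, -1, -1
d²: 9, 4, 9, 1, 1; Σd² = 24
ρ = 1 − 6·24/(5·24) = 1 − 144/120 = -0.200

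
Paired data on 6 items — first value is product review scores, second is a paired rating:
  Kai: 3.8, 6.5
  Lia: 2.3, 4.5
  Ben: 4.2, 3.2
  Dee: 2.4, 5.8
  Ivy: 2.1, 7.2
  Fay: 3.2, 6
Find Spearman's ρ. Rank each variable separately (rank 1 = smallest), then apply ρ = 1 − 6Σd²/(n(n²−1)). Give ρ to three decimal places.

Ranks of variable 1: 5, 2, 6, 3, 1, 4
Ranks of variable 2: 5, 2, 1, 3, 6, 4
d = r₁ − r₂: 0, 0, 5, 0, -5, 0
d²: 0, 0, 25, 0, 25, 0; Σd² = 50
ρ = 1 − 6·50/(6·35) = 1 − 300/210 = -0.429

-0.429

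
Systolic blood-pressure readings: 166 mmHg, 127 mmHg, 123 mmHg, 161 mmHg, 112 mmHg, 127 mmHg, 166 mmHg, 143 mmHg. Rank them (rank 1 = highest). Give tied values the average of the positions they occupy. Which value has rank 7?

Sorted (descending): 166, 166, 161, 143, 127, 127, 123, 112
The 2 values of 166 occupy positions 1–2 → average rank (1+2)/2 = 1.5.
The 2 values of 127 occupy positions 5–6 → average rank (5+6)/2 = 5.5.
Rank 7 → value 123.

123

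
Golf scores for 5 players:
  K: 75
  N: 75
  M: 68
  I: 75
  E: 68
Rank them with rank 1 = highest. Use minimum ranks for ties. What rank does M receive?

Sorted (descending): 75, 75, 75, 68, 68
The 3 values of 75 occupy positions 1–3 → each gets rank 1.
The 2 values of 68 occupy positions 4–5 → each gets rank 4.
M has value 68 → rank 4.

4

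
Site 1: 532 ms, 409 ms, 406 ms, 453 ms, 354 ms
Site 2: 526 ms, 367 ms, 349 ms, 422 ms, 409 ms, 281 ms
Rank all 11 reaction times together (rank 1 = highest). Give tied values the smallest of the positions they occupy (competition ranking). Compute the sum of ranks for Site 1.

25

Sorted (descending): 532, 526, 453, 422, 409, 409, 406, 367, 354, 349, 281
The 2 values of 409 occupy positions 5–6 → each gets rank 5.
Site 1 values → pooled ranks: 532→1, 409→5, 406→7, 453→3, 354→9
Rank sum = 1 + 5 + 7 + 3 + 9 = 25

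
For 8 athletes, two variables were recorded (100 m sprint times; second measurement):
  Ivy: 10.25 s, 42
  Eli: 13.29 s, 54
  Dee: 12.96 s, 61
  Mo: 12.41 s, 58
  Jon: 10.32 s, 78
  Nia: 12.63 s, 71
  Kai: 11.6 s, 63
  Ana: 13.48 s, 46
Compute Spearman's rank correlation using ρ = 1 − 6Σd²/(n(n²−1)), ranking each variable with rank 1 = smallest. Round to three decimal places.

Ranks of variable 1: 1, 7, 6, 4, 2, 5, 3, 8
Ranks of variable 2: 1, 3, 5, 4, 8, 7, 6, 2
d = r₁ − r₂: 0, 4, 1, 0, -6, -2, -3, 6
d²: 0, 16, 1, 0, 36, 4, 9, 36; Σd² = 102
ρ = 1 − 6·102/(8·63) = 1 − 612/504 = -0.214

-0.214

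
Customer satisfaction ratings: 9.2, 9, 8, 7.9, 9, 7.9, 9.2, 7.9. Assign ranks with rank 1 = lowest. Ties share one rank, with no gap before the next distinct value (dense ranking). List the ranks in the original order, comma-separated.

4, 3, 2, 1, 3, 1, 4, 1

Sorted (ascending): 7.9, 7.9, 7.9, 8, 9, 9, 9.2, 9.2
The 3 values of 7.9 share dense rank 1.
The 2 values of 9 share dense rank 3.
The 2 values of 9.2 share dense rank 4.
Remaining distinct values take the next consecutive integers.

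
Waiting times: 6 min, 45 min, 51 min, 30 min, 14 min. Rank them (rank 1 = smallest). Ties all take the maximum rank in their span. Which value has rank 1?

Sorted (ascending): 6, 14, 30, 45, 51
No ties — each value takes its position as its rank.
Rank 1 → value 6.

6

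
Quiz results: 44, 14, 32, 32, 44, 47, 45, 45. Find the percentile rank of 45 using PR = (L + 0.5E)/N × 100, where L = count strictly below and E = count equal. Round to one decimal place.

75.0

N = 8.
Strictly below 45: 5. Equal to 45: 2.
PR = (5 + 0.5·2)/8 × 100 = 75.0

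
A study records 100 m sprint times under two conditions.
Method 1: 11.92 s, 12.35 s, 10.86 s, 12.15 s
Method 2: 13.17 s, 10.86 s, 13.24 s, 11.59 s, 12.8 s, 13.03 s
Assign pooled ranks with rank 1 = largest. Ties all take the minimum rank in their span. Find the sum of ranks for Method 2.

27

Sorted (descending): 13.24, 13.17, 13.03, 12.8, 12.35, 12.15, 11.92, 11.59, 10.86, 10.86
The 2 values of 10.86 occupy positions 9–10 → each gets rank 9.
Method 2 values → pooled ranks: 13.17→2, 10.86→9, 13.24→1, 11.59→8, 12.8→4, 13.03→3
Rank sum = 2 + 9 + 1 + 8 + 4 + 3 = 27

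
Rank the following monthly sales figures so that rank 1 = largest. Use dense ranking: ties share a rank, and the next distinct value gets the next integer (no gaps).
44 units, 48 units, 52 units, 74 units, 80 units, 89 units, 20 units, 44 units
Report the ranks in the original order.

6, 5, 4, 3, 2, 1, 7, 6

Sorted (descending): 89, 80, 74, 52, 48, 44, 44, 20
The 2 values of 44 share dense rank 6.
Remaining distinct values take the next consecutive integers.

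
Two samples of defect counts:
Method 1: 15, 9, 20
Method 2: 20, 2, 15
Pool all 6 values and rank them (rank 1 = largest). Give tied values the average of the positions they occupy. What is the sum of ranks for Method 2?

Sorted (descending): 20, 20, 15, 15, 9, 2
The 2 values of 20 occupy positions 1–2 → average rank (1+2)/2 = 1.5.
The 2 values of 15 occupy positions 3–4 → average rank (3+4)/2 = 3.5.
Method 2 values → pooled ranks: 20→1.5, 2→6, 15→3.5
Rank sum = 1.5 + 6 + 3.5 = 11

11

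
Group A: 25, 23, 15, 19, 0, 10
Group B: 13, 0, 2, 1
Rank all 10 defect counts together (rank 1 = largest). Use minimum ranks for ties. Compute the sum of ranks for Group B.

Sorted (descending): 25, 23, 19, 15, 13, 10, 2, 1, 0, 0
The 2 values of 0 occupy positions 9–10 → each gets rank 9.
Group B values → pooled ranks: 13→5, 0→9, 2→7, 1→8
Rank sum = 5 + 9 + 7 + 8 = 29

29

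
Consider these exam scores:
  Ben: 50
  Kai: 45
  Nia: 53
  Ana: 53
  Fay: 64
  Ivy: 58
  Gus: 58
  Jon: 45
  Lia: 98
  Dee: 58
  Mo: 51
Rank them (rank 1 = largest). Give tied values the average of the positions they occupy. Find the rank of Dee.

4

Sorted (descending): 98, 64, 58, 58, 58, 53, 53, 51, 50, 45, 45
The 3 values of 58 occupy positions 3–5 → average rank 4.
The 2 values of 53 occupy positions 6–7 → average rank (6+7)/2 = 6.5.
The 2 values of 45 occupy positions 10–11 → average rank (10+11)/2 = 10.5.
Dee has value 58 → rank 4.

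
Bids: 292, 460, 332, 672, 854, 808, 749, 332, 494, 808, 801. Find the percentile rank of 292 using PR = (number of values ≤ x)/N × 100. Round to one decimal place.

9.1

N = 11.
Strictly below 292: 0. Equal to 292: 1.
PR = 1/11 × 100 = 9.1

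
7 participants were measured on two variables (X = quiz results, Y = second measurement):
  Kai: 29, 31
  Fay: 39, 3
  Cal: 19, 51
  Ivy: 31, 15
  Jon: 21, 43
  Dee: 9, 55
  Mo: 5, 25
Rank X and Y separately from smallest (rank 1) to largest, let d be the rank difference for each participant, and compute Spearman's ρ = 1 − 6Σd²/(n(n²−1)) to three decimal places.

-0.643

Ranks of variable 1: 5, 7, 3, 6, 4, 2, 1
Ranks of variable 2: 4, 1, 6, 2, 5, 7, 3
d = r₁ − r₂: 1, 6, -3, 4, -1, -5, -2
d²: 1, 36, 9, 16, 1, 25, 4; Σd² = 92
ρ = 1 − 6·92/(7·48) = 1 − 552/336 = -0.643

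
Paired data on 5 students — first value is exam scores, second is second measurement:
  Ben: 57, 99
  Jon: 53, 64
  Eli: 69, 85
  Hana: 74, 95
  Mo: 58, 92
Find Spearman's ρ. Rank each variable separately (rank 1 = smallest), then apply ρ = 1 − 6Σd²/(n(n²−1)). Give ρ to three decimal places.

0.300

Ranks of variable 1: 2, 1, 4, 5, 3
Ranks of variable 2: 5, 1, 2, 4, 3
d = r₁ − r₂: -3, 0, 2, 1, 0
d²: 9, 0, 4, 1, 0; Σd² = 14
ρ = 1 − 6·14/(5·24) = 1 − 84/120 = 0.300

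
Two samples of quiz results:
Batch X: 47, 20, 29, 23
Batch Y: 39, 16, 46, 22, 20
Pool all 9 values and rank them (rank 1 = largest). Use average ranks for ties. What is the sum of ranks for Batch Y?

Sorted (descending): 47, 46, 39, 29, 23, 22, 20, 20, 16
The 2 values of 20 occupy positions 7–8 → average rank (7+8)/2 = 7.5.
Batch Y values → pooled ranks: 39→3, 16→9, 46→2, 22→6, 20→7.5
Rank sum = 3 + 9 + 2 + 6 + 7.5 = 27.5

27.5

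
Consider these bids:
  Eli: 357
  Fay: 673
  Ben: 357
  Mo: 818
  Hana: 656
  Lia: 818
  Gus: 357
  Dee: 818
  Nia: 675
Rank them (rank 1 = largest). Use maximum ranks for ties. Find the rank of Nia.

Sorted (descending): 818, 818, 818, 675, 673, 656, 357, 357, 357
The 3 values of 818 occupy positions 1–3 → each gets rank 3.
The 3 values of 357 occupy positions 7–9 → each gets rank 9.
Nia has value 675 → rank 4.

4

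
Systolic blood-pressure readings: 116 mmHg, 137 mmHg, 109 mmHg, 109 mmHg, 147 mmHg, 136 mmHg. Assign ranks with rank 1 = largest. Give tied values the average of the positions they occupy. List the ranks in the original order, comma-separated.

Sorted (descending): 147, 137, 136, 116, 109, 109
The 2 values of 109 occupy positions 5–6 → average rank (5+6)/2 = 5.5.

4, 2, 5.5, 5.5, 1, 3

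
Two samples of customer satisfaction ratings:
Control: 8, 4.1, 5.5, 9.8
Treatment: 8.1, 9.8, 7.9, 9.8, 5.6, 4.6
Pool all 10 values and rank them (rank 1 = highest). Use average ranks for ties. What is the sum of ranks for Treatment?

Sorted (descending): 9.8, 9.8, 9.8, 8.1, 8, 7.9, 5.6, 5.5, 4.6, 4.1
The 3 values of 9.8 occupy positions 1–3 → average rank 2.
Treatment values → pooled ranks: 8.1→4, 9.8→2, 7.9→6, 9.8→2, 5.6→7, 4.6→9
Rank sum = 4 + 2 + 6 + 2 + 7 + 9 = 30

30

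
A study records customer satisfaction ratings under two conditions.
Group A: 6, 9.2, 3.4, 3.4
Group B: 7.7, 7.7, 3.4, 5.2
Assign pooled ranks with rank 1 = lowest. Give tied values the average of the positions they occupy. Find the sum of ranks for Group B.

19

Sorted (ascending): 3.4, 3.4, 3.4, 5.2, 6, 7.7, 7.7, 9.2
The 3 values of 3.4 occupy positions 1–3 → average rank 2.
The 2 values of 7.7 occupy positions 6–7 → average rank (6+7)/2 = 6.5.
Group B values → pooled ranks: 7.7→6.5, 7.7→6.5, 3.4→2, 5.2→4
Rank sum = 6.5 + 6.5 + 2 + 4 = 19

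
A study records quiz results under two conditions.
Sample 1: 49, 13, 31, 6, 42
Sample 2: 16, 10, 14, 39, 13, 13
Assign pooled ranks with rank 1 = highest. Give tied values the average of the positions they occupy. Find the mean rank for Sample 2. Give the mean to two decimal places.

Sorted (descending): 49, 42, 39, 31, 16, 14, 13, 13, 13, 10, 6
The 3 values of 13 occupy positions 7–9 → average rank 8.
Sample 2 values → pooled ranks: 16→5, 10→10, 14→6, 39→3, 13→8, 13→8
Mean rank = (5 + 10 + 6 + 3 + 8 + 8) / 6 = 6.67

6.67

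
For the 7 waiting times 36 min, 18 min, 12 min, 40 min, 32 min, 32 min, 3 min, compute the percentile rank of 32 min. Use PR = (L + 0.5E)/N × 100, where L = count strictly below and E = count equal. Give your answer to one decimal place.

57.1

N = 7.
Strictly below 32: 3. Equal to 32: 2.
PR = (3 + 0.5·2)/7 × 100 = 57.1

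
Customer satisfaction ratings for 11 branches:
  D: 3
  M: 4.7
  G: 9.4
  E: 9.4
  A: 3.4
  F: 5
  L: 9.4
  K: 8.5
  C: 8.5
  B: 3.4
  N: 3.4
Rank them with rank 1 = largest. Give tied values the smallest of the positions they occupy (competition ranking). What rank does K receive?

Sorted (descending): 9.4, 9.4, 9.4, 8.5, 8.5, 5, 4.7, 3.4, 3.4, 3.4, 3
The 3 values of 9.4 occupy positions 1–3 → each gets rank 1.
The 2 values of 8.5 occupy positions 4–5 → each gets rank 4.
The 3 values of 3.4 occupy positions 8–10 → each gets rank 8.
K has value 8.5 → rank 4.

4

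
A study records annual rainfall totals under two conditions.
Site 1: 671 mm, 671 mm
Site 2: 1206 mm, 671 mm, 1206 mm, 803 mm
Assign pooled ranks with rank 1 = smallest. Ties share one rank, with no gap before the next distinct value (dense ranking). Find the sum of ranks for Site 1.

Sorted (ascending): 671, 671, 671, 803, 1206, 1206
The 3 values of 671 share dense rank 1.
The 2 values of 1206 share dense rank 3.
Remaining distinct values take the next consecutive integers.
Site 1 values → pooled ranks: 671→1, 671→1
Rank sum = 1 + 1 = 2

2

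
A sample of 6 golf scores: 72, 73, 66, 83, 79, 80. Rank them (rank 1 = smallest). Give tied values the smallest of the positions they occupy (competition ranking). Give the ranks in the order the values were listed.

2, 3, 1, 6, 4, 5

Sorted (ascending): 66, 72, 73, 79, 80, 83
No ties — each value takes its position as its rank.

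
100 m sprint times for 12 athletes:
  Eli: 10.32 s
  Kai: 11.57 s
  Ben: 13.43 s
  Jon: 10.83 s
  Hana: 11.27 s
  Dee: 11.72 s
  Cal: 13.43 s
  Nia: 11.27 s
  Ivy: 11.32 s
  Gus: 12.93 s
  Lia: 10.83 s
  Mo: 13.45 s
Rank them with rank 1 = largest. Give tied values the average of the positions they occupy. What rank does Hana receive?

Sorted (descending): 13.45, 13.43, 13.43, 12.93, 11.72, 11.57, 11.32, 11.27, 11.27, 10.83, 10.83, 10.32
The 2 values of 13.43 occupy positions 2–3 → average rank (2+3)/2 = 2.5.
The 2 values of 11.27 occupy positions 8–9 → average rank (8+9)/2 = 8.5.
The 2 values of 10.83 occupy positions 10–11 → average rank (10+11)/2 = 10.5.
Hana has value 11.27 s → rank 8.5.

8.5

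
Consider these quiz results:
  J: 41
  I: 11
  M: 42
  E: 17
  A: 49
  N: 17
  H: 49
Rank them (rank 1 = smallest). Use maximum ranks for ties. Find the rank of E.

Sorted (ascending): 11, 17, 17, 41, 42, 49, 49
The 2 values of 17 occupy positions 2–3 → each gets rank 3.
The 2 values of 49 occupy positions 6–7 → each gets rank 7.
E has value 17 → rank 3.

3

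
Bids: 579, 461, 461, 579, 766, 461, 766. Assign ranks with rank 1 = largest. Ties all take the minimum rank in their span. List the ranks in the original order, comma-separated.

Sorted (descending): 766, 766, 579, 579, 461, 461, 461
The 2 values of 766 occupy positions 1–2 → each gets rank 1.
The 2 values of 579 occupy positions 3–4 → each gets rank 3.
The 3 values of 461 occupy positions 5–7 → each gets rank 5.

3, 5, 5, 3, 1, 5, 1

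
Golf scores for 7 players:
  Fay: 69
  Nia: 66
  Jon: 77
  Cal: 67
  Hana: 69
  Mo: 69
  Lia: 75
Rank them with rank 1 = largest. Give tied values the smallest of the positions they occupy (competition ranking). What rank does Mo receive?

3

Sorted (descending): 77, 75, 69, 69, 69, 67, 66
The 3 values of 69 occupy positions 3–5 → each gets rank 3.
Mo has value 69 → rank 3.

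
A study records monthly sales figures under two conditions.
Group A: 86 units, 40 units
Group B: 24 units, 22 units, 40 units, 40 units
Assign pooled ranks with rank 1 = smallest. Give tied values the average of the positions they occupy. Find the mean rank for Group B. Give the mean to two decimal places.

Sorted (ascending): 22, 24, 40, 40, 40, 86
The 3 values of 40 occupy positions 3–5 → average rank 4.
Group B values → pooled ranks: 24→2, 22→1, 40→4, 40→4
Mean rank = (2 + 1 + 4 + 4) / 4 = 2.75

2.75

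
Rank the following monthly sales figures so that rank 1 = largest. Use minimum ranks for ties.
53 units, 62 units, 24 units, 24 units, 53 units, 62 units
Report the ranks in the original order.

Sorted (descending): 62, 62, 53, 53, 24, 24
The 2 values of 62 occupy positions 1–2 → each gets rank 1.
The 2 values of 53 occupy positions 3–4 → each gets rank 3.
The 2 values of 24 occupy positions 5–6 → each gets rank 5.

3, 1, 5, 5, 3, 1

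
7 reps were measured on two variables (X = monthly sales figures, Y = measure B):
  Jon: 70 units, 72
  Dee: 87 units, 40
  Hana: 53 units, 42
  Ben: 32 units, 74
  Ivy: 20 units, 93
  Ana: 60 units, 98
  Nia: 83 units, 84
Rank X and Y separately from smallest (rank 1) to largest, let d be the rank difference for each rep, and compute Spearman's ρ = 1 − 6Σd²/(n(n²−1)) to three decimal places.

Ranks of variable 1: 5, 7, 3, 2, 1, 4, 6
Ranks of variable 2: 3, 1, 2, 4, 6, 7, 5
d = r₁ − r₂: 2, 6, 1, -2, -5, -3, 1
d²: 4, 36, 1, 4, 25, 9, 1; Σd² = 80
ρ = 1 − 6·80/(7·48) = 1 − 480/336 = -0.429

-0.429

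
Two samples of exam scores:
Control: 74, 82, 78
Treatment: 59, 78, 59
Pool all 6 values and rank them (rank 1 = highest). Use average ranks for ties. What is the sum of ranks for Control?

Sorted (descending): 82, 78, 78, 74, 59, 59
The 2 values of 78 occupy positions 2–3 → average rank (2+3)/2 = 2.5.
The 2 values of 59 occupy positions 5–6 → average rank (5+6)/2 = 5.5.
Control values → pooled ranks: 74→4, 82→1, 78→2.5
Rank sum = 4 + 1 + 2.5 = 7.5

7.5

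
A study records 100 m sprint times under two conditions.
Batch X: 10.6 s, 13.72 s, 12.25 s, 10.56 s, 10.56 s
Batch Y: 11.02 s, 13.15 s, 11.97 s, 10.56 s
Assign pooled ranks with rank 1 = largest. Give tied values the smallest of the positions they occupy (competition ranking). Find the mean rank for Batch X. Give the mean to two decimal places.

Sorted (descending): 13.72, 13.15, 12.25, 11.97, 11.02, 10.6, 10.56, 10.56, 10.56
The 3 values of 10.56 occupy positions 7–9 → each gets rank 7.
Batch X values → pooled ranks: 10.6→6, 13.72→1, 12.25→3, 10.56→7, 10.56→7
Mean rank = (6 + 1 + 3 + 7 + 7) / 5 = 4.80

4.80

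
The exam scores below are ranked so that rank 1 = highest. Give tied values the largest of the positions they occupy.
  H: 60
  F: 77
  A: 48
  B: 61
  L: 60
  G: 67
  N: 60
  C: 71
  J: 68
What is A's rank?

9

Sorted (descending): 77, 71, 68, 67, 61, 60, 60, 60, 48
The 3 values of 60 occupy positions 6–8 → each gets rank 8.
A has value 48 → rank 9.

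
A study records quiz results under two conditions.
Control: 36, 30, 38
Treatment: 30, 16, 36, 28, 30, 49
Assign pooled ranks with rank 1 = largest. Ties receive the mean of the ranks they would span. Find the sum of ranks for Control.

Sorted (descending): 49, 38, 36, 36, 30, 30, 30, 28, 16
The 2 values of 36 occupy positions 3–4 → average rank (3+4)/2 = 3.5.
The 3 values of 30 occupy positions 5–7 → average rank 6.
Control values → pooled ranks: 36→3.5, 30→6, 38→2
Rank sum = 3.5 + 6 + 2 = 11.5

11.5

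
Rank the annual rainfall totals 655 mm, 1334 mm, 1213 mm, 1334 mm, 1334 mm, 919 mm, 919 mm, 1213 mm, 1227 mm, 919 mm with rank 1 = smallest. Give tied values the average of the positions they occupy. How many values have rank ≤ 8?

Sorted (ascending): 655, 919, 919, 919, 1213, 1213, 1227, 1334, 1334, 1334
The 3 values of 919 occupy positions 2–4 → average rank 3.
The 2 values of 1213 occupy positions 5–6 → average rank (5+6)/2 = 5.5.
The 3 values of 1334 occupy positions 8–10 → average rank 9.
Ranks ≤ 8: {1, 3, 3, 3, 5.5, 5.5, 7} → 7 values.

7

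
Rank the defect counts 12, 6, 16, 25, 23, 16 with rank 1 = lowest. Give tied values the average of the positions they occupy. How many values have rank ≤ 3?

2

Sorted (ascending): 6, 12, 16, 16, 23, 25
The 2 values of 16 occupy positions 3–4 → average rank (3+4)/2 = 3.5.
Ranks ≤ 3: {1, 2} → 2 values.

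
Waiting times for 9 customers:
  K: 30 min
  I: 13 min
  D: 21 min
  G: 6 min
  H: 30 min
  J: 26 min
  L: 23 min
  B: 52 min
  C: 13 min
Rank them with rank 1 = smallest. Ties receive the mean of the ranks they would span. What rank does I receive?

Sorted (ascending): 6, 13, 13, 21, 23, 26, 30, 30, 52
The 2 values of 13 occupy positions 2–3 → average rank (2+3)/2 = 2.5.
The 2 values of 30 occupy positions 7–8 → average rank (7+8)/2 = 7.5.
I has value 13 min → rank 2.5.

2.5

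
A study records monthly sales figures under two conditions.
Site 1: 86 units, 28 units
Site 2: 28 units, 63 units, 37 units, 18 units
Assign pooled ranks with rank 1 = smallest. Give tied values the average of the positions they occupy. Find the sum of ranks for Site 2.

12.5

Sorted (ascending): 18, 28, 28, 37, 63, 86
The 2 values of 28 occupy positions 2–3 → average rank (2+3)/2 = 2.5.
Site 2 values → pooled ranks: 28→2.5, 63→5, 37→4, 18→1
Rank sum = 2.5 + 5 + 4 + 1 = 12.5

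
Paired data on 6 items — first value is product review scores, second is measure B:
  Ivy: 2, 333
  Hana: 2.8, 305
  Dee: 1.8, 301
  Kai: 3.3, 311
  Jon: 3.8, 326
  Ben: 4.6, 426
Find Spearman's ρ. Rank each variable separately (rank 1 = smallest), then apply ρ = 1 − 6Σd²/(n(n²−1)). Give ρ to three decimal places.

0.657

Ranks of variable 1: 2, 3, 1, 4, 5, 6
Ranks of variable 2: 5, 2, 1, 3, 4, 6
d = r₁ − r₂: -3, 1, 0, 1, 1, 0
d²: 9, 1, 0, 1, 1, 0; Σd² = 12
ρ = 1 − 6·12/(6·35) = 1 − 72/210 = 0.657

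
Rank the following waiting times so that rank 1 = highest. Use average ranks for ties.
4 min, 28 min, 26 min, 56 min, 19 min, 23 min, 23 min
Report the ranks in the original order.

7, 2, 3, 1, 6, 4.5, 4.5

Sorted (descending): 56, 28, 26, 23, 23, 19, 4
The 2 values of 23 occupy positions 4–5 → average rank (4+5)/2 = 4.5.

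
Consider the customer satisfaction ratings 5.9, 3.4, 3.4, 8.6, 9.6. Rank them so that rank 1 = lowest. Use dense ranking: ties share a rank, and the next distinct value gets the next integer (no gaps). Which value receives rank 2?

Sorted (ascending): 3.4, 3.4, 5.9, 8.6, 9.6
The 2 values of 3.4 share dense rank 1.
Remaining distinct values take the next consecutive integers.
Rank 2 → value 5.9.

5.9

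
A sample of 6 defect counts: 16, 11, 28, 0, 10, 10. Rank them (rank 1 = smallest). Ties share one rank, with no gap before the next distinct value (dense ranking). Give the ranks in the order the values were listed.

4, 3, 5, 1, 2, 2

Sorted (ascending): 0, 10, 10, 11, 16, 28
The 2 values of 10 share dense rank 2.
Remaining distinct values take the next consecutive integers.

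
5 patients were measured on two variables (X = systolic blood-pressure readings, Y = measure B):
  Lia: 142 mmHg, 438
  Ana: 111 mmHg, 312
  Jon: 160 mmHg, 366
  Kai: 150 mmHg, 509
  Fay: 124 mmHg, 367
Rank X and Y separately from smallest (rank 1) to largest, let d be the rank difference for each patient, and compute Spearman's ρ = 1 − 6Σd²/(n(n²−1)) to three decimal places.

Ranks of variable 1: 3, 1, 5, 4, 2
Ranks of variable 2: 4, 1, 2, 5, 3
d = r₁ − r₂: -1, 0, 3, -1, -1
d²: 1, 0, 9, 1, 1; Σd² = 12
ρ = 1 − 6·12/(5·24) = 1 − 72/120 = 0.400

0.400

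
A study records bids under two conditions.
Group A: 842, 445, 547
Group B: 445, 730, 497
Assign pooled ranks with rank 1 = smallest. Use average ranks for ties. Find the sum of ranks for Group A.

Sorted (ascending): 445, 445, 497, 547, 730, 842
The 2 values of 445 occupy positions 1–2 → average rank (1+2)/2 = 1.5.
Group A values → pooled ranks: 842→6, 445→1.5, 547→4
Rank sum = 6 + 1.5 + 4 = 11.5

11.5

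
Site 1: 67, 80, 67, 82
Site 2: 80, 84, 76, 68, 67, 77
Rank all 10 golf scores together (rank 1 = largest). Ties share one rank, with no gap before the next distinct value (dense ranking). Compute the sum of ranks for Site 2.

Sorted (descending): 84, 82, 80, 80, 77, 76, 68, 67, 67, 67
The 2 values of 80 share dense rank 3.
The 3 values of 67 share dense rank 7.
Remaining distinct values take the next consecutive integers.
Site 2 values → pooled ranks: 80→3, 84→1, 76→5, 68→6, 67→7, 77→4
Rank sum = 3 + 1 + 5 + 6 + 7 + 4 = 26

26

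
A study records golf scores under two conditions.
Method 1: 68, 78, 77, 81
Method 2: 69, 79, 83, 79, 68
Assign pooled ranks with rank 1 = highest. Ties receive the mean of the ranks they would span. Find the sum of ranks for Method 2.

23.5

Sorted (descending): 83, 81, 79, 79, 78, 77, 69, 68, 68
The 2 values of 79 occupy positions 3–4 → average rank (3+4)/2 = 3.5.
The 2 values of 68 occupy positions 8–9 → average rank (8+9)/2 = 8.5.
Method 2 values → pooled ranks: 69→7, 79→3.5, 83→1, 79→3.5, 68→8.5
Rank sum = 7 + 3.5 + 1 + 3.5 + 8.5 = 23.5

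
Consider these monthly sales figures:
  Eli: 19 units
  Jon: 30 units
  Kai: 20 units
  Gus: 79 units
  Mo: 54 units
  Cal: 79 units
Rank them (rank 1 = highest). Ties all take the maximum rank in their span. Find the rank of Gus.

Sorted (descending): 79, 79, 54, 30, 20, 19
The 2 values of 79 occupy positions 1–2 → each gets rank 2.
Gus has value 79 units → rank 2.

2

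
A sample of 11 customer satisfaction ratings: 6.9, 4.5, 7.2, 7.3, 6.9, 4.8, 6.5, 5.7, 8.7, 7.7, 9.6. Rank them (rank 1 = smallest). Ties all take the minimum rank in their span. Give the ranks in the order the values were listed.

Sorted (ascending): 4.5, 4.8, 5.7, 6.5, 6.9, 6.9, 7.2, 7.3, 7.7, 8.7, 9.6
The 2 values of 6.9 occupy positions 5–6 → each gets rank 5.

5, 1, 7, 8, 5, 2, 4, 3, 10, 9, 11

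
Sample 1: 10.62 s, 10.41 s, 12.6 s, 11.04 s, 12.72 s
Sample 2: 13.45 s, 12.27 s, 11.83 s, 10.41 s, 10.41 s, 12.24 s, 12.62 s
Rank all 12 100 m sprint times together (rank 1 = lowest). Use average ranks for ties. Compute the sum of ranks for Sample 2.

47

Sorted (ascending): 10.41, 10.41, 10.41, 10.62, 11.04, 11.83, 12.24, 12.27, 12.6, 12.62, 12.72, 13.45
The 3 values of 10.41 occupy positions 1–3 → average rank 2.
Sample 2 values → pooled ranks: 13.45→12, 12.27→8, 11.83→6, 10.41→2, 10.41→2, 12.24→7, 12.62→10
Rank sum = 12 + 8 + 6 + 2 + 2 + 7 + 10 = 47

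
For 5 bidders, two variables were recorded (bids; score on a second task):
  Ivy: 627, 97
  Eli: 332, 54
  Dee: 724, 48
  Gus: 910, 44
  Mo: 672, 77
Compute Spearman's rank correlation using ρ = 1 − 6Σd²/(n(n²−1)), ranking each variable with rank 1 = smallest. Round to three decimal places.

-0.700

Ranks of variable 1: 2, 1, 4, 5, 3
Ranks of variable 2: 5, 3, 2, 1, 4
d = r₁ − r₂: -3, -2, 2, 4, -1
d²: 9, 4, 4, 16, 1; Σd² = 34
ρ = 1 − 6·34/(5·24) = 1 − 204/120 = -0.700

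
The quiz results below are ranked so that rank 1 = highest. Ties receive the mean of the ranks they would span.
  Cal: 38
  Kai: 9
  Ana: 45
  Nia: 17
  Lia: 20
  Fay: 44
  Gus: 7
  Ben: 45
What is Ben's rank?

1.5

Sorted (descending): 45, 45, 44, 38, 20, 17, 9, 7
The 2 values of 45 occupy positions 1–2 → average rank (1+2)/2 = 1.5.
Ben has value 45 → rank 1.5.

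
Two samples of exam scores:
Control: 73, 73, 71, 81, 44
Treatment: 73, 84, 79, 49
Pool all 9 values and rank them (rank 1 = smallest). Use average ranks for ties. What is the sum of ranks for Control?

Sorted (ascending): 44, 49, 71, 73, 73, 73, 79, 81, 84
The 3 values of 73 occupy positions 4–6 → average rank 5.
Control values → pooled ranks: 73→5, 73→5, 71→3, 81→8, 44→1
Rank sum = 5 + 5 + 3 + 8 + 1 = 22

22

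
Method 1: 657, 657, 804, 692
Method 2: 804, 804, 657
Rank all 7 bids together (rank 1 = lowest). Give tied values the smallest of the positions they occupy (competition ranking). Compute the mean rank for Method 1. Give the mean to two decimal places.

Sorted (ascending): 657, 657, 657, 692, 804, 804, 804
The 3 values of 657 occupy positions 1–3 → each gets rank 1.
The 3 values of 804 occupy positions 5–7 → each gets rank 5.
Method 1 values → pooled ranks: 657→1, 657→1, 804→5, 692→4
Mean rank = (1 + 1 + 5 + 4) / 4 = 2.75

2.75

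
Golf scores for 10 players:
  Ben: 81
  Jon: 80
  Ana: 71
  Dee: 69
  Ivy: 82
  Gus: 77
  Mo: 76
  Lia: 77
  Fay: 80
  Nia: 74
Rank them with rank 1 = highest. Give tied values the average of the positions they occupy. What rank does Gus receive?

Sorted (descending): 82, 81, 80, 80, 77, 77, 76, 74, 71, 69
The 2 values of 80 occupy positions 3–4 → average rank (3+4)/2 = 3.5.
The 2 values of 77 occupy positions 5–6 → average rank (5+6)/2 = 5.5.
Gus has value 77 → rank 5.5.

5.5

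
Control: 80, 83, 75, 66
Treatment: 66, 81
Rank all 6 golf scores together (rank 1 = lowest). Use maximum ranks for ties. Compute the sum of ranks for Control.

Sorted (ascending): 66, 66, 75, 80, 81, 83
The 2 values of 66 occupy positions 1–2 → each gets rank 2.
Control values → pooled ranks: 80→4, 83→6, 75→3, 66→2
Rank sum = 4 + 6 + 3 + 2 = 15

15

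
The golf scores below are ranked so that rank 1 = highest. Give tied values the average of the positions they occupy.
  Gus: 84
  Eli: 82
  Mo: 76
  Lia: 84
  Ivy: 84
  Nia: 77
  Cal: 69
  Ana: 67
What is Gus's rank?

2

Sorted (descending): 84, 84, 84, 82, 77, 76, 69, 67
The 3 values of 84 occupy positions 1–3 → average rank 2.
Gus has value 84 → rank 2.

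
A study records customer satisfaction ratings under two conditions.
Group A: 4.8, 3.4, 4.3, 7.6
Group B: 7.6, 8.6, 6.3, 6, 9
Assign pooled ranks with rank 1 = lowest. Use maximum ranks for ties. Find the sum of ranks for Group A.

Sorted (ascending): 3.4, 4.3, 4.8, 6, 6.3, 7.6, 7.6, 8.6, 9
The 2 values of 7.6 occupy positions 6–7 → each gets rank 7.
Group A values → pooled ranks: 4.8→3, 3.4→1, 4.3→2, 7.6→7
Rank sum = 3 + 1 + 2 + 7 = 13

13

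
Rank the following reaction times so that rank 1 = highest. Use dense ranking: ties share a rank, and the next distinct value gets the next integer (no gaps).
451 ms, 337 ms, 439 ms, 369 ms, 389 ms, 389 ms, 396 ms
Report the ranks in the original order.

1, 6, 2, 5, 4, 4, 3

Sorted (descending): 451, 439, 396, 389, 389, 369, 337
The 2 values of 389 share dense rank 4.
Remaining distinct values take the next consecutive integers.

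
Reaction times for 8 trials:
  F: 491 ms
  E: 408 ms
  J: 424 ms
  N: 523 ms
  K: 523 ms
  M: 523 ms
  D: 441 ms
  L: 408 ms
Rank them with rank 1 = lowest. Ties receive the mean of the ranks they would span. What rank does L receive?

Sorted (ascending): 408, 408, 424, 441, 491, 523, 523, 523
The 2 values of 408 occupy positions 1–2 → average rank (1+2)/2 = 1.5.
The 3 values of 523 occupy positions 6–8 → average rank 7.
L has value 408 ms → rank 1.5.

1.5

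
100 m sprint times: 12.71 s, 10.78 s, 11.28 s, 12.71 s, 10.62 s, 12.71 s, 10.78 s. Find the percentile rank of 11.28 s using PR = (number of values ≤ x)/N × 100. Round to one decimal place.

57.1

N = 7.
Strictly below 11.28: 3. Equal to 11.28: 1.
PR = 4/7 × 100 = 57.1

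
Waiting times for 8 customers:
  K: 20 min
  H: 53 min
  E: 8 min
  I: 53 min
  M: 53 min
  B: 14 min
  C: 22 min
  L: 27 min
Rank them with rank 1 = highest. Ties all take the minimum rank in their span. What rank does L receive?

Sorted (descending): 53, 53, 53, 27, 22, 20, 14, 8
The 3 values of 53 occupy positions 1–3 → each gets rank 1.
L has value 27 min → rank 4.

4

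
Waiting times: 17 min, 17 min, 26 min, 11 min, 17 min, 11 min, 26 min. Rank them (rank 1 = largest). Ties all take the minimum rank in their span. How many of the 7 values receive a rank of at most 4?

Sorted (descending): 26, 26, 17, 17, 17, 11, 11
The 2 values of 26 occupy positions 1–2 → each gets rank 1.
The 3 values of 17 occupy positions 3–5 → each gets rank 3.
The 2 values of 11 occupy positions 6–7 → each gets rank 6.
Ranks ≤ 4: {1, 1, 3, 3, 3} → 5 values.

5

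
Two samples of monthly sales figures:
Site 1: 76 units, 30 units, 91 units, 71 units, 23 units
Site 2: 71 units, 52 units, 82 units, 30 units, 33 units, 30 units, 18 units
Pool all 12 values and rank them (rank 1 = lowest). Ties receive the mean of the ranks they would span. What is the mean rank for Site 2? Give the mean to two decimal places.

5.93

Sorted (ascending): 18, 23, 30, 30, 30, 33, 52, 71, 71, 76, 82, 91
The 3 values of 30 occupy positions 3–5 → average rank 4.
The 2 values of 71 occupy positions 8–9 → average rank (8+9)/2 = 8.5.
Site 2 values → pooled ranks: 71→8.5, 52→7, 82→11, 30→4, 33→6, 30→4, 18→1
Mean rank = (8.5 + 7 + 11 + 4 + 6 + 4 + 1) / 7 = 5.93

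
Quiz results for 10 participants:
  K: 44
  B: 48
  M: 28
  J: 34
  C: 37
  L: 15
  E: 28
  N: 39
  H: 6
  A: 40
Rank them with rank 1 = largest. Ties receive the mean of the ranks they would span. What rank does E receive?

Sorted (descending): 48, 44, 40, 39, 37, 34, 28, 28, 15, 6
The 2 values of 28 occupy positions 7–8 → average rank (7+8)/2 = 7.5.
E has value 28 → rank 7.5.

7.5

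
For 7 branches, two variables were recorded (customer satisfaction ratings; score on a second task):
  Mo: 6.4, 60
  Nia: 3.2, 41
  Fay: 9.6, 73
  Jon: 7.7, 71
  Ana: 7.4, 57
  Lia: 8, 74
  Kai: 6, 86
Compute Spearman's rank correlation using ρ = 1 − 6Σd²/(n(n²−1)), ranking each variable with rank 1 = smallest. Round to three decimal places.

0.393

Ranks of variable 1: 3, 1, 7, 5, 4, 6, 2
Ranks of variable 2: 3, 1, 5, 4, 2, 6, 7
d = r₁ − r₂: 0, 0, 2, 1, 2, 0, -5
d²: 0, 0, 4, 1, 4, 0, 25; Σd² = 34
ρ = 1 − 6·34/(7·48) = 1 − 204/336 = 0.393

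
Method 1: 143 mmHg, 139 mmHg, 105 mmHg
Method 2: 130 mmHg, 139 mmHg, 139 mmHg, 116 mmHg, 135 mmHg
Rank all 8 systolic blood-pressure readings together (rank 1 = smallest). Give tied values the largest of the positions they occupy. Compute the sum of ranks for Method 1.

Sorted (ascending): 105, 116, 130, 135, 139, 139, 139, 143
The 3 values of 139 occupy positions 5–7 → each gets rank 7.
Method 1 values → pooled ranks: 143→8, 139→7, 105→1
Rank sum = 8 + 7 + 1 = 16

16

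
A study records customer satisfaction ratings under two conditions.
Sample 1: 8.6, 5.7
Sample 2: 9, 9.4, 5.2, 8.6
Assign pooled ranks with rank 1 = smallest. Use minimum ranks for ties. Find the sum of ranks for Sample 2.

15

Sorted (ascending): 5.2, 5.7, 8.6, 8.6, 9, 9.4
The 2 values of 8.6 occupy positions 3–4 → each gets rank 3.
Sample 2 values → pooled ranks: 9→5, 9.4→6, 5.2→1, 8.6→3
Rank sum = 5 + 6 + 1 + 3 = 15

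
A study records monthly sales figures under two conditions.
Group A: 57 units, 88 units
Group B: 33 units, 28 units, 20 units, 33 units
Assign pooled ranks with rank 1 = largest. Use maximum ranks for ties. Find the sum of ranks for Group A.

Sorted (descending): 88, 57, 33, 33, 28, 20
The 2 values of 33 occupy positions 3–4 → each gets rank 4.
Group A values → pooled ranks: 57→2, 88→1
Rank sum = 2 + 1 = 3

3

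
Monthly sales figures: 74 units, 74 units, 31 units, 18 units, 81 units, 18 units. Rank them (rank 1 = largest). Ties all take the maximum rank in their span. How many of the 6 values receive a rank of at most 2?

Sorted (descending): 81, 74, 74, 31, 18, 18
The 2 values of 74 occupy positions 2–3 → each gets rank 3.
The 2 values of 18 occupy positions 5–6 → each gets rank 6.
Ranks ≤ 2: {1} → 1 value.

1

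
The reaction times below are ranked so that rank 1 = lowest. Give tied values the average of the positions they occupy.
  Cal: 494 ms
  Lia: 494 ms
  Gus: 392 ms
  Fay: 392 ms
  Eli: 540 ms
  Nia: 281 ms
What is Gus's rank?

2.5

Sorted (ascending): 281, 392, 392, 494, 494, 540
The 2 values of 392 occupy positions 2–3 → average rank (2+3)/2 = 2.5.
The 2 values of 494 occupy positions 4–5 → average rank (4+5)/2 = 4.5.
Gus has value 392 ms → rank 2.5.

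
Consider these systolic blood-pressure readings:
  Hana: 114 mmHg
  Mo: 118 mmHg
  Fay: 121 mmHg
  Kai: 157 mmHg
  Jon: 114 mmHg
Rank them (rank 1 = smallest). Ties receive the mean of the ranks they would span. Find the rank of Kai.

5

Sorted (ascending): 114, 114, 118, 121, 157
The 2 values of 114 occupy positions 1–2 → average rank (1+2)/2 = 1.5.
Kai has value 157 mmHg → rank 5.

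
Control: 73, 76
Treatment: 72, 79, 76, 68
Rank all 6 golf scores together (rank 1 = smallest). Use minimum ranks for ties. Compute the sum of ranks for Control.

7

Sorted (ascending): 68, 72, 73, 76, 76, 79
The 2 values of 76 occupy positions 4–5 → each gets rank 4.
Control values → pooled ranks: 73→3, 76→4
Rank sum = 3 + 4 = 7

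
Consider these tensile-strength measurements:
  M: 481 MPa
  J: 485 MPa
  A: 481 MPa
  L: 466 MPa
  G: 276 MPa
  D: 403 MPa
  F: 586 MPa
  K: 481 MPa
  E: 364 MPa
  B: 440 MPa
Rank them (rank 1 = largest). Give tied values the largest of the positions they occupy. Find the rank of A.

5

Sorted (descending): 586, 485, 481, 481, 481, 466, 440, 403, 364, 276
The 3 values of 481 occupy positions 3–5 → each gets rank 5.
A has value 481 MPa → rank 5.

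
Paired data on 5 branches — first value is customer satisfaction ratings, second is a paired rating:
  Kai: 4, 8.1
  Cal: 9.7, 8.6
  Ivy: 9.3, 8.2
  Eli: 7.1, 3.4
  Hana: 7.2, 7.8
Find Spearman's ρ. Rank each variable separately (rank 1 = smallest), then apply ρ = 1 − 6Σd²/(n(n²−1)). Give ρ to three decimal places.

Ranks of variable 1: 1, 5, 4, 2, 3
Ranks of variable 2: 3, 5, 4, 1, 2
d = r₁ − r₂: -2, 0, 0, 1, 1
d²: 4, 0, 0, 1, 1; Σd² = 6
ρ = 1 − 6·6/(5·24) = 1 − 36/120 = 0.700

0.700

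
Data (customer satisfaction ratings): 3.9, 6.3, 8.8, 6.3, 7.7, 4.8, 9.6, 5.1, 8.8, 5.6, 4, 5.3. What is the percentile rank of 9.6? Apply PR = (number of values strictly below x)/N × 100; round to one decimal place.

91.7

N = 12.
Strictly below 9.6: 11. Equal to 9.6: 1.
PR = 11/12 × 100 = 91.7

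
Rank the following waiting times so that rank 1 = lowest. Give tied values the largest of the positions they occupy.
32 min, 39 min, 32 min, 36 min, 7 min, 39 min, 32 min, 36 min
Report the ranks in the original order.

4, 8, 4, 6, 1, 8, 4, 6

Sorted (ascending): 7, 32, 32, 32, 36, 36, 39, 39
The 3 values of 32 occupy positions 2–4 → each gets rank 4.
The 2 values of 36 occupy positions 5–6 → each gets rank 6.
The 2 values of 39 occupy positions 7–8 → each gets rank 8.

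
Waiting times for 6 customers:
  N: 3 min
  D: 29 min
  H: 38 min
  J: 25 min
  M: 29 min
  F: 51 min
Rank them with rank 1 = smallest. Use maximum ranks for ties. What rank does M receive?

4

Sorted (ascending): 3, 25, 29, 29, 38, 51
The 2 values of 29 occupy positions 3–4 → each gets rank 4.
M has value 29 min → rank 4.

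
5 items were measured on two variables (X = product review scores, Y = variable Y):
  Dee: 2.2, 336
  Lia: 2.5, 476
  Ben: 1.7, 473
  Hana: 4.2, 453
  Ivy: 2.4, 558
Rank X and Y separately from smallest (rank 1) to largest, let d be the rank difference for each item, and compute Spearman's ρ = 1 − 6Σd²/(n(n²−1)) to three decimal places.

0.100

Ranks of variable 1: 2, 4, 1, 5, 3
Ranks of variable 2: 1, 4, 3, 2, 5
d = r₁ − r₂: 1, 0, -2, 3, -2
d²: 1, 0, 4, 9, 4; Σd² = 18
ρ = 1 − 6·18/(5·24) = 1 − 108/120 = 0.100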